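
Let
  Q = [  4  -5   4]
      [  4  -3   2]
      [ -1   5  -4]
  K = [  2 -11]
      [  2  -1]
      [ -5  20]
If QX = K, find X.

Left-multiplying both sides by Q⁻¹ gives X = Q⁻¹K.
det Q = 6, so Q⁻¹ = [[1/3, 0, 1/3], [7/3, -2, 4/3], [17/6, -5/2, 4/3]].
X = Q⁻¹K = [[1/3, 0, 1/3], [7/3, -2, 4/3], [17/6, -5/2, 4/3]] · [[2, -11], [2, -1], [-5, 20]] = [[-1, 3], [-6, 3], [-6, -2]].

X = [[-1, 3], [-6, 3], [-6, -2]]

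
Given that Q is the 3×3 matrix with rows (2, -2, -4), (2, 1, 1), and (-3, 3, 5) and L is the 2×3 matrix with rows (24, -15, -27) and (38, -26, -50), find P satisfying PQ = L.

Right-multiplying both sides by Q⁻¹ gives P = LQ⁻¹.
det Q = -6, so Q⁻¹ = [[-1/3, 1/3, -1/3], [13/6, 1/3, 5/3], [-3/2, 0, -1]].
P = LQ⁻¹ = [[24, -15, -27], [38, -26, -50]] · [[-1/3, 1/3, -1/3], [13/6, 1/3, 5/3], [-3/2, 0, -1]] = [[0, 3, -6], [6, 4, -6]].

P = [[0, 3, -6], [6, 4, -6]]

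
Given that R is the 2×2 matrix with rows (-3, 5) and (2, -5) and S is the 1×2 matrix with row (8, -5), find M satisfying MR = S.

R is on the right of M, so right-multiply by R⁻¹: M = SR⁻¹.
R has determinant 5; R⁻¹ = [[-1, -1], [-2/5, -3/5]].
M = SR⁻¹ = [[8, -5]] · [[-1, -1], [-2/5, -3/5]] = [[-6, -5]].

M = [[-6, -5]]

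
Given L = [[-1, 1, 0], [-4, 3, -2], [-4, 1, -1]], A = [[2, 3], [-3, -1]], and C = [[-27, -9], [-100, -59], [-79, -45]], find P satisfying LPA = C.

Isolating P: multiply by L⁻¹ from the left and A⁻¹ from the right, so P = L⁻¹CA⁻¹.
L has determinant 5; L⁻¹ = [[-1/5, 1/5, -2/5], [4/5, 1/5, -2/5], [8/5, -3/5, 1/5]].
det A = 7, so A⁻¹ = [[-1/7, -3/7], [3/7, 2/7]].
L⁻¹C = [[17, 8], [-10, -1], [1, 12]].
P = (L⁻¹C)A⁻¹ = [[1, -5], [1, 4], [5, 3]].

P = [[1, -5], [1, 4], [5, 3]]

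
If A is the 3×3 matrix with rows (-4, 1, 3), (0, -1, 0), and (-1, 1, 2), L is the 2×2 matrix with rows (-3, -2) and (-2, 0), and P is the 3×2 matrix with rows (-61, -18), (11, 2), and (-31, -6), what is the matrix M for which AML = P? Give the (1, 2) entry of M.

M = A⁻¹PL⁻¹ (apply A⁻¹ on the left and L⁻¹ on the right).
det A = 5, so A⁻¹ = [[-2/5, 1/5, 3/5], [0, -1, 0], [-1/5, 3/5, 4/5]].
det L = -4, so L⁻¹ = [[0, -1/2], [-1/2, 3/4]].
A⁻¹P = [[8, 4], [-11, -2], [-6, 0]].
M = (A⁻¹P)L⁻¹ = [[-2, -1], [1, 4], [0, 3]].

-1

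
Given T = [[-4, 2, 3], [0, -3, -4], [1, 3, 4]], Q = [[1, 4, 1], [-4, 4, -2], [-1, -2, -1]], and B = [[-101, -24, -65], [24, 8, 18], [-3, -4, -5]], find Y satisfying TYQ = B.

Y = [[5, -4, 0], [2, 1, 2], [-1, 0, 2]]

Y = T⁻¹BQ⁻¹ (apply T⁻¹ on the left and Q⁻¹ on the right).
det T = 1; the adjugate gives T⁻¹ = [[0, 1, 1], [-4, -19, -16], [3, 14, 12]].
det Q = -4; the adjugate gives Q⁻¹ = [[2, -1/2, 3], [1/2, 0, 1/2], [-3, 1/2, -5]].
T⁻¹B = [[21, 4, 13], [-4, 8, -2], [-3, -8, -3]].
Y = (T⁻¹B)Q⁻¹ = [[5, -4, 0], [2, 1, 2], [-1, 0, 2]].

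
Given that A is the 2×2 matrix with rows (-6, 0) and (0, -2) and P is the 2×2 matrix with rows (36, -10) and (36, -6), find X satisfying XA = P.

X = [[-6, 5], [-6, 3]]

Right-multiplying both sides by A⁻¹ gives X = PA⁻¹.
A has determinant 12; A⁻¹ = [[-1/6, 0], [0, -1/2]].
X = PA⁻¹ = [[36, -10], [36, -6]] · [[-1/6, 0], [0, -1/2]] = [[-6, 5], [-6, 3]].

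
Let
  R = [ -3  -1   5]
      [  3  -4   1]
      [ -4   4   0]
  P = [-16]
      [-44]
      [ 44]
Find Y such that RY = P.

Since R multiplies Y on the left, Y = R⁻¹P.
det R = -4, so R⁻¹ = [[1, -5, -19/4], [1, -5, -9/2], [1, -4, -15/4]].
Y = R⁻¹P = [[1, -5, -19/4], [1, -5, -9/2], [1, -4, -15/4]] · [[-16], [-44], [44]] = [[-5], [6], [-5]].

Y = [[-5], [6], [-5]]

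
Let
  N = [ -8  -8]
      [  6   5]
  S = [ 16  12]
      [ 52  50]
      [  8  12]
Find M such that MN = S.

Right-multiplying both sides by N⁻¹ gives M = SN⁻¹.
det N = 8; the adjugate gives N⁻¹ = [[5/8, 1], [-3/4, -1]].
M = SN⁻¹ = [[16, 12], [52, 50], [8, 12]] · [[5/8, 1], [-3/4, -1]] = [[1, 4], [-5, 2], [-4, -4]].

M = [[1, 4], [-5, 2], [-4, -4]]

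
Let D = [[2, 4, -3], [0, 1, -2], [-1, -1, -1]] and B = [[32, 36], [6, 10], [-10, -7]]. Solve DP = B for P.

Since D multiplies P on the left, P = D⁻¹B.
det D = -1, so D⁻¹ = [[3, -7, 5], [-2, 5, -4], [-1, 2, -2]].
P = D⁻¹B = [[3, -7, 5], [-2, 5, -4], [-1, 2, -2]] · [[32, 36], [6, 10], [-10, -7]] = [[4, 3], [6, 6], [0, -2]].

P = [[4, 3], [6, 6], [0, -2]]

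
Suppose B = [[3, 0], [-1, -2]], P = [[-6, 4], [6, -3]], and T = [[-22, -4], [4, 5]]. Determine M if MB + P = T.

MB = T − P = [[-16, -8], [-2, 8]].
B is on the right of M, so right-multiply by B⁻¹: M = (T − P)B⁻¹.
B has determinant -6; B⁻¹ = [[1/3, 0], [-1/6, -1/2]].
M = (T − P)B⁻¹ = [[-4, 4], [-2, -4]].

M = [[-4, 4], [-2, -4]]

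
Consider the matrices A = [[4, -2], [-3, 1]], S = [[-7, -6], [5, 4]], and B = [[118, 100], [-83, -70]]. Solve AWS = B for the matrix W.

W = A⁻¹BS⁻¹ (apply A⁻¹ on the left and S⁻¹ on the right).
det A = -2, so A⁻¹ = [[-1/2, -1], [-3/2, -2]].
det S = 2; the adjugate gives S⁻¹ = [[2, 3], [-5/2, -7/2]].
A⁻¹B = [[24, 20], [-11, -10]].
W = (A⁻¹B)S⁻¹ = [[-2, 2], [3, 2]].

W = [[-2, 2], [3, 2]]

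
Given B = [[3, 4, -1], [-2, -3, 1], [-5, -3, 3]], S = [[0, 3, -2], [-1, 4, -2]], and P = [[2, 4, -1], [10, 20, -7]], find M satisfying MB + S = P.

MB = P − S = [[2, 1, 1], [11, 16, -5]].
Since B sits to the right of M, M = (P − S)B⁻¹.
det B = -5; the adjugate gives B⁻¹ = [[6/5, 9/5, -1/5], [-1/5, -4/5, 1/5], [9/5, 11/5, 1/5]].
M = (P − S)B⁻¹ = [[4, 5, 0], [1, -4, 0]].

M = [[4, 5, 0], [1, -4, 0]]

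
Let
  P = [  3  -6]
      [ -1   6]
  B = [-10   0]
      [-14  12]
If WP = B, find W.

W = [[-5, -5], [-6, -4]]

P is on the right of W, so right-multiply by P⁻¹: W = BP⁻¹.
det P = 12, so P⁻¹ = [[1/2, 1/2], [1/12, 1/4]].
W = BP⁻¹ = [[-10, 0], [-14, 12]] · [[1/2, 1/2], [1/12, 1/4]] = [[-5, -5], [-6, -4]].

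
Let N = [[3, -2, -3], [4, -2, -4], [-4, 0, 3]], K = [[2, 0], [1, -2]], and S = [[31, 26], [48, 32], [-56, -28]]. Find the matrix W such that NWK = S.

W = [[5, -5], [4, 2], [-5, -2]]

Left-multiply by N⁻¹ and right-multiply by K⁻¹: W = N⁻¹SK⁻¹.
det N = -2, so N⁻¹ = [[3, -3, -1], [-2, 3/2, 0], [4, -4, -1]].
det K = -4, so K⁻¹ = [[1/2, 0], [1/4, -1/2]].
N⁻¹S = [[5, 10], [10, -4], [-12, 4]].
W = (N⁻¹S)K⁻¹ = [[5, -5], [4, 2], [-5, -2]].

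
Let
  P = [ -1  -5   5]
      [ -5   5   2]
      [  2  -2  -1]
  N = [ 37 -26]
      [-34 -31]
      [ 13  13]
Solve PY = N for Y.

Left-multiplying both sides by P⁻¹ gives Y = P⁻¹N.
det P = 6, so P⁻¹ = [[-1/6, -5/2, -35/6], [-1/6, -3/2, -23/6], [0, -2, -5]].
Y = P⁻¹N = [[-1/6, -5/2, -35/6], [-1/6, -3/2, -23/6], [0, -2, -5]] · [[37, -26], [-34, -31], [13, 13]] = [[3, 6], [-5, 1], [3, -3]].

Y = [[3, 6], [-5, 1], [3, -3]]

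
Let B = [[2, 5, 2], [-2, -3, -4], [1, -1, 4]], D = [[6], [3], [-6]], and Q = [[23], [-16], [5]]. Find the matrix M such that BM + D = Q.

M = [[4], [1], [2]]

BM = Q − D = [[17], [-19], [11]].
Since B multiplies M on the left, M = B⁻¹(Q − D).
det B = -2; the adjugate gives B⁻¹ = [[8, 11, 7], [-2, -3, -2], [-5/2, -7/2, -2]].
M = B⁻¹(Q − D) = [[4], [1], [2]].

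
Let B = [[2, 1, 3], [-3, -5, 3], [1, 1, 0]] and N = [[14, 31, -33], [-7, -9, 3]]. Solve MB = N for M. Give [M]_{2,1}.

Since B sits to the right of M, M = NB⁻¹.
det B = 3, so B⁻¹ = [[-1, 1, 6], [1, -1, -5], [2/3, -1/3, -7/3]].
M = NB⁻¹ = [[14, 31, -33], [-7, -9, 3]] · [[-1, 1, 6], [1, -1, -5], [2/3, -1/3, -7/3]] = [[-5, -6, 6], [0, 1, -4]].

0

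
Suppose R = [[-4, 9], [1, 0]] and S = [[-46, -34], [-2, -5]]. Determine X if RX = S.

X = [[-2, -5], [-6, -6]]

Since R multiplies X on the left, X = R⁻¹S.
R has determinant -9; R⁻¹ = [[0, 1], [1/9, 4/9]].
X = R⁻¹S = [[0, 1], [1/9, 4/9]] · [[-46, -34], [-2, -5]] = [[-2, -5], [-6, -6]].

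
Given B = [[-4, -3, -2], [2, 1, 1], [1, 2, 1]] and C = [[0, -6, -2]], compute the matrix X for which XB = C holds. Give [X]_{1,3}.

Since B sits to the right of X, X = CB⁻¹.
det B = 1, so B⁻¹ = [[-1, -1, -1], [-1, -2, 0], [3, 5, 2]].
X = CB⁻¹ = [[0, -6, -2]] · [[-1, -1, -1], [-1, -2, 0], [3, 5, 2]] = [[0, 2, -4]].

-4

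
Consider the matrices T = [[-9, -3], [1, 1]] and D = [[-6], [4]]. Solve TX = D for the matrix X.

X = [[-1], [5]]

T is on the left of X, so left-multiply by T⁻¹: X = T⁻¹D.
det T = -6; the adjugate gives T⁻¹ = [[-1/6, -1/2], [1/6, 3/2]].
X = T⁻¹D = [[-1/6, -1/2], [1/6, 3/2]] · [[-6], [4]] = [[-1], [5]].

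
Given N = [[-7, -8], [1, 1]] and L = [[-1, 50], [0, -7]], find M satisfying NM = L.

Left-multiplying both sides by N⁻¹ gives M = N⁻¹L.
det N = 1; the adjugate gives N⁻¹ = [[1, 8], [-1, -7]].
M = N⁻¹L = [[1, 8], [-1, -7]] · [[-1, 50], [0, -7]] = [[-1, -6], [1, -1]].

M = [[-1, -6], [1, -1]]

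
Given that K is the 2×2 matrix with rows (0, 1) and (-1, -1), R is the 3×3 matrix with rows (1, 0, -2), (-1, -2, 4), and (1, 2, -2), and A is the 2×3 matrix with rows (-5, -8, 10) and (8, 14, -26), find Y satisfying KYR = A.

Y = [[0, 5, 2], [-1, 0, -4]]

Left-multiply by K⁻¹ and right-multiply by R⁻¹: Y = K⁻¹AR⁻¹.
det K = 1, so K⁻¹ = [[-1, -1], [1, 0]].
det R = -4; the adjugate gives R⁻¹ = [[1, 1, 1], [-1/2, 0, 1/2], [0, 1/2, 1/2]].
K⁻¹A = [[-3, -6, 16], [-5, -8, 10]].
Y = (K⁻¹A)R⁻¹ = [[0, 5, 2], [-1, 0, -4]].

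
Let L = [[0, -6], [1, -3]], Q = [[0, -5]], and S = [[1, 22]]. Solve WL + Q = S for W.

W = [[-5, 1]]

WL = S − Q = [[1, 27]].
L is on the right of W, so right-multiply by L⁻¹: W = (S − Q)L⁻¹.
L has determinant 6; L⁻¹ = [[-1/2, 1], [-1/6, 0]].
W = (S − Q)L⁻¹ = [[-5, 1]].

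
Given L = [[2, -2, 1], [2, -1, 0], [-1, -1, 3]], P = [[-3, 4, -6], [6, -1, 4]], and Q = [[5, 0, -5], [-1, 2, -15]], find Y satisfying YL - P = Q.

Y = [[1, -2, -4], [4, -4, -5]]

YL = Q + P = [[2, 4, -11], [5, 1, -11]].
L is on the right of Y, so right-multiply by L⁻¹: Y = (Q + P)L⁻¹.
L has determinant 3; L⁻¹ = [[-1, 5/3, 1/3], [-2, 7/3, 2/3], [-1, 4/3, 2/3]].
Y = (Q + P)L⁻¹ = [[1, -2, -4], [4, -4, -5]].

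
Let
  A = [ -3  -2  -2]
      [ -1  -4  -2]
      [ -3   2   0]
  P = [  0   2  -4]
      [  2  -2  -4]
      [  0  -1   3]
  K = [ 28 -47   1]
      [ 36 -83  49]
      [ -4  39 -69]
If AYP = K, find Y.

Isolating Y: multiply by A⁻¹ from the left and P⁻¹ from the right, so Y = A⁻¹KP⁻¹.
det A = 4; the adjugate gives A⁻¹ = [[1, -1, -1], [3/2, -3/2, -1], [-7/2, 3, 5/2]].
P has determinant -4; P⁻¹ = [[5/2, 1/2, 4], [3/2, 0, 2], [1/2, 0, 1]].
A⁻¹K = [[-4, -3, 21], [-8, 15, -3], [0, 13, -29]].
Y = (A⁻¹K)P⁻¹ = [[-4, -2, -1], [1, -4, -5], [5, 0, -3]].

Y = [[-4, -2, -1], [1, -4, -5], [5, 0, -3]]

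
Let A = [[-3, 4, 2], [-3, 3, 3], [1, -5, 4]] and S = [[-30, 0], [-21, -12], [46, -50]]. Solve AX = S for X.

X = [[4, 4], [-6, 6], [3, -6]]

Since A multiplies X on the left, X = A⁻¹S.
det A = 3, so A⁻¹ = [[9, -26/3, 2], [5, -14/3, 1], [4, -11/3, 1]].
X = A⁻¹S = [[9, -26/3, 2], [5, -14/3, 1], [4, -11/3, 1]] · [[-30, 0], [-21, -12], [46, -50]] = [[4, 4], [-6, 6], [3, -6]].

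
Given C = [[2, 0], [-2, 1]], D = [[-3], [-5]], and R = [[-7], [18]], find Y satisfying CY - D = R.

Y = [[-5], [3]]

CY = R + D = [[-10], [13]].
C is on the left of Y, so left-multiply by C⁻¹: Y = C⁻¹(R + D).
det C = 2, so C⁻¹ = [[1/2, 0], [1, 1]].
Y = C⁻¹(R + D) = [[-5], [3]].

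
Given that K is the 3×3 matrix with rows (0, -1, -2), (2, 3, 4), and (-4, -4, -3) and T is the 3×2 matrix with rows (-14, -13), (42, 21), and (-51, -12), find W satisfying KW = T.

W = [[5, -5], [4, 5], [5, 4]]

K is on the left of W, so left-multiply by K⁻¹: W = K⁻¹T.
det K = 2, so K⁻¹ = [[7/2, 5/2, 1], [-5, -4, -2], [2, 2, 1]].
W = K⁻¹T = [[7/2, 5/2, 1], [-5, -4, -2], [2, 2, 1]] · [[-14, -13], [42, 21], [-51, -12]] = [[5, -5], [4, 5], [5, 4]].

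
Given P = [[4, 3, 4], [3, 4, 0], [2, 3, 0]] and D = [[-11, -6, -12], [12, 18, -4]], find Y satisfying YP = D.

Y = [[-3, -3, 5], [-1, 6, -1]]

P is on the right of Y, so right-multiply by P⁻¹: Y = DP⁻¹.
det P = 4; the adjugate gives P⁻¹ = [[0, 3, -4], [0, -2, 3], [1/4, -3/2, 7/4]].
Y = DP⁻¹ = [[-11, -6, -12], [12, 18, -4]] · [[0, 3, -4], [0, -2, 3], [1/4, -3/2, 7/4]] = [[-3, -3, 5], [-1, 6, -1]].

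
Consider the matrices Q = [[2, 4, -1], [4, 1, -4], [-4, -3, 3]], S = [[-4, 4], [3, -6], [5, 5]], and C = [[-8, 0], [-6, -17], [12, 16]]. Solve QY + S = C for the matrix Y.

QY = C − S = [[-4, -4], [-9, -11], [7, 11]].
Left-multiplying both sides by Q⁻¹ gives Y = Q⁻¹(C − S).
Q has determinant 6; Q⁻¹ = [[-3/2, -3/2, -5/2], [2/3, 1/3, 2/3], [-4/3, -5/3, -7/3]].
Y = Q⁻¹(C − S) = [[2, -5], [-1, 1], [4, -2]].

Y = [[2, -5], [-1, 1], [4, -2]]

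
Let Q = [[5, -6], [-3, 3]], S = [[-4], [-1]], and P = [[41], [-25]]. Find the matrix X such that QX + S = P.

X = [[3], [-5]]

QX = P − S = [[45], [-24]].
Left-multiplying both sides by Q⁻¹ gives X = Q⁻¹(P − S).
Q has determinant -3; Q⁻¹ = [[-1, -2], [-1, -5/3]].
X = Q⁻¹(P − S) = [[3], [-5]].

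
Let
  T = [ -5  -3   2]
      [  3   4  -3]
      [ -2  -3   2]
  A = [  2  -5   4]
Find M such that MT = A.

M = [[-2, -2, 1]]

Right-multiplying both sides by T⁻¹ gives M = AT⁻¹.
det T = 3, so T⁻¹ = [[-1/3, 0, 1/3], [0, -2, -3], [-1/3, -3, -11/3]].
M = AT⁻¹ = [[2, -5, 4]] · [[-1/3, 0, 1/3], [0, -2, -3], [-1/3, -3, -11/3]] = [[-2, -2, 1]].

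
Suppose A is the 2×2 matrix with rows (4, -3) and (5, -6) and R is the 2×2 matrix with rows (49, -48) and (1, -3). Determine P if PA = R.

P = [[6, 5], [-1, 1]]

A is on the right of P, so right-multiply by A⁻¹: P = RA⁻¹.
det A = -9, so A⁻¹ = [[2/3, -1/3], [5/9, -4/9]].
P = RA⁻¹ = [[49, -48], [1, -3]] · [[2/3, -1/3], [5/9, -4/9]] = [[6, 5], [-1, 1]].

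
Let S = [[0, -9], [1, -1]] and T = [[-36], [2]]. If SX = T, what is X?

S is on the left of X, so left-multiply by S⁻¹: X = S⁻¹T.
det S = 9; the adjugate gives S⁻¹ = [[-1/9, 1], [-1/9, 0]].
X = S⁻¹T = [[-1/9, 1], [-1/9, 0]] · [[-36], [2]] = [[6], [4]].

X = [[6], [4]]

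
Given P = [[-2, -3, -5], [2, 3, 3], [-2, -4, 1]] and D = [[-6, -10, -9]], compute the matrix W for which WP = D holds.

W = [[2, 0, 1]]

Since P sits to the right of W, W = DP⁻¹.
P has determinant 4; P⁻¹ = [[15/4, 23/4, 3/2], [-2, -3, -1], [-1/2, -1/2, 0]].
W = DP⁻¹ = [[-6, -10, -9]] · [[15/4, 23/4, 3/2], [-2, -3, -1], [-1/2, -1/2, 0]] = [[2, 0, 1]].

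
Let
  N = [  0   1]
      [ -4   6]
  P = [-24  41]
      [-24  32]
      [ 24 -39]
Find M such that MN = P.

M = [[5, 6], [-4, 6], [-3, -6]]

Right-multiplying both sides by N⁻¹ gives M = PN⁻¹.
det N = 4, so N⁻¹ = [[3/2, -1/4], [1, 0]].
M = PN⁻¹ = [[-24, 41], [-24, 32], [24, -39]] · [[3/2, -1/4], [1, 0]] = [[5, 6], [-4, 6], [-3, -6]].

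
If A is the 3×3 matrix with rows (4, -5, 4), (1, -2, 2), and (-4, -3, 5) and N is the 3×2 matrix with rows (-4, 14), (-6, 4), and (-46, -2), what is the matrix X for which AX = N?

X = [[6, 0], [4, -6], [-2, -4]]

Since A multiplies X on the left, X = A⁻¹N.
A has determinant 5; A⁻¹ = [[-4/5, 13/5, -2/5], [-13/5, 36/5, -4/5], [-11/5, 32/5, -3/5]].
X = A⁻¹N = [[-4/5, 13/5, -2/5], [-13/5, 36/5, -4/5], [-11/5, 32/5, -3/5]] · [[-4, 14], [-6, 4], [-46, -2]] = [[6, 0], [4, -6], [-2, -4]].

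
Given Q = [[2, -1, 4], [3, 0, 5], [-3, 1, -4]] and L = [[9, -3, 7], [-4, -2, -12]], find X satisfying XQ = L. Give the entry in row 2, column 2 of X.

Q is on the right of X, so right-multiply by Q⁻¹: X = LQ⁻¹.
det Q = 5, so Q⁻¹ = [[-1, 0, -1], [-3/5, 4/5, 2/5], [3/5, 1/5, 3/5]].
X = LQ⁻¹ = [[9, -3, 7], [-4, -2, -12]] · [[-1, 0, -1], [-3/5, 4/5, 2/5], [3/5, 1/5, 3/5]] = [[-3, -1, -6], [-2, -4, -4]].

-4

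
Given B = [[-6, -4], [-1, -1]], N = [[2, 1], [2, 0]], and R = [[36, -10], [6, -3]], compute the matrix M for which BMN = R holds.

M = [[-1, -2], [4, -4]]

M = B⁻¹RN⁻¹ (apply B⁻¹ on the left and N⁻¹ on the right).
det B = 2, so B⁻¹ = [[-1/2, 2], [1/2, -3]].
N has determinant -2; N⁻¹ = [[0, 1/2], [1, -1]].
B⁻¹R = [[-6, -1], [0, 4]].
M = (B⁻¹R)N⁻¹ = [[-1, -2], [4, -4]].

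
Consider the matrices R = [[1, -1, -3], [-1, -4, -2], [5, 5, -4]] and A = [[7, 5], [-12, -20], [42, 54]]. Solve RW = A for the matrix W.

W = [[2, 6], [4, 4], [-3, -1]]

R is on the left of W, so left-multiply by R⁻¹: W = R⁻¹A.
det R = -5, so R⁻¹ = [[-26/5, 19/5, 2], [14/5, -11/5, -1], [-3, 2, 1]].
W = R⁻¹A = [[-26/5, 19/5, 2], [14/5, -11/5, -1], [-3, 2, 1]] · [[7, 5], [-12, -20], [42, 54]] = [[2, 6], [4, 4], [-3, -1]].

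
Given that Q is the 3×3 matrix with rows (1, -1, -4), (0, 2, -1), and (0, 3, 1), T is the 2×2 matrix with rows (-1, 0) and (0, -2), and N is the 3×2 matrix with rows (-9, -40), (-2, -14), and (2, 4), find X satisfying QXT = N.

X = [[1, 1], [0, 1], [-2, -5]]

Isolating X: multiply by Q⁻¹ from the left and T⁻¹ from the right, so X = Q⁻¹NT⁻¹.
det Q = 5, so Q⁻¹ = [[1, -11/5, 9/5], [0, 1/5, 1/5], [0, -3/5, 2/5]].
det T = 2; the adjugate gives T⁻¹ = [[-1, 0], [0, -1/2]].
Q⁻¹N = [[-1, -2], [0, -2], [2, 10]].
X = (Q⁻¹N)T⁻¹ = [[1, 1], [0, 1], [-2, -5]].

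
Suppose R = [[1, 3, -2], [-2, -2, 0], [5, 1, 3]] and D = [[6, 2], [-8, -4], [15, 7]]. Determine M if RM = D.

Left-multiplying both sides by R⁻¹ gives M = R⁻¹D.
det R = -4, so R⁻¹ = [[3/2, 11/4, 1], [-3/2, -13/4, -1], [-2, -7/2, -1]].
M = R⁻¹D = [[3/2, 11/4, 1], [-3/2, -13/4, -1], [-2, -7/2, -1]] · [[6, 2], [-8, -4], [15, 7]] = [[2, -1], [2, 3], [1, 3]].

M = [[2, -1], [2, 3], [1, 3]]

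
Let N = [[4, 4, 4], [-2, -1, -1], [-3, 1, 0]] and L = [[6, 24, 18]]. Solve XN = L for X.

N is on the right of X, so right-multiply by N⁻¹: X = LN⁻¹.
det N = -4, so N⁻¹ = [[-1/4, -1, 0], [-3/4, -3, 1], [5/4, 4, -1]].
X = LN⁻¹ = [[6, 24, 18]] · [[-1/4, -1, 0], [-3/4, -3, 1], [5/4, 4, -1]] = [[3, -6, 6]].

X = [[3, -6, 6]]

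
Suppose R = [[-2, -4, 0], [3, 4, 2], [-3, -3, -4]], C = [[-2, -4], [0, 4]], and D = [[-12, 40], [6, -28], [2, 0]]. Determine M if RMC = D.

Isolating M: multiply by R⁻¹ from the left and C⁻¹ from the right, so M = R⁻¹DC⁻¹.
det R = -4; the adjugate gives R⁻¹ = [[5/2, 4, 2], [-3/2, -2, -1], [-3/4, -3/2, -1]].
C has determinant -8; C⁻¹ = [[-1/2, -1/2], [0, 1/4]].
R⁻¹D = [[-2, -12], [4, -4], [-2, 12]].
M = (R⁻¹D)C⁻¹ = [[1, -2], [-2, -3], [1, 4]].

M = [[1, -2], [-2, -3], [1, 4]]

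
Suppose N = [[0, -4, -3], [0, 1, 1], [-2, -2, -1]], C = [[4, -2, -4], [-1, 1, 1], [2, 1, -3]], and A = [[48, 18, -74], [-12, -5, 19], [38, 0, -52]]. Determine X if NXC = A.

X = N⁻¹AC⁻¹ (apply N⁻¹ on the left and C⁻¹ on the right).
N has determinant 2; N⁻¹ = [[1/2, 1, -1/2], [-1, -3, 0], [1, 4, 0]].
det C = -2; the adjugate gives C⁻¹ = [[2, 5, -1], [1/2, 2, 0], [3/2, 4, -1]].
N⁻¹A = [[-7, 4, 8], [-12, -3, 17], [0, -2, 2]].
X = (N⁻¹A)C⁻¹ = [[0, 5, -1], [0, 2, -5], [2, 4, -2]].

X = [[0, 5, -1], [0, 2, -5], [2, 4, -2]]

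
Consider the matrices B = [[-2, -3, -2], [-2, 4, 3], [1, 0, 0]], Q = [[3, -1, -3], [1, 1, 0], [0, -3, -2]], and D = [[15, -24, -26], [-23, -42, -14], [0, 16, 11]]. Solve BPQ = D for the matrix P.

P = B⁻¹DQ⁻¹ (apply B⁻¹ on the left and Q⁻¹ on the right).
det B = -1; the adjugate gives B⁻¹ = [[0, 0, 1], [-3, -2, -10], [4, 3, 14]].
Q has determinant 1; Q⁻¹ = [[-2, 7, 3], [2, -6, -3], [-3, 9, 4]].
B⁻¹D = [[0, 16, 11], [1, -4, -4], [-9, 2, 8]].
P = (B⁻¹D)Q⁻¹ = [[-1, 3, -4], [2, -5, -1], [-2, -3, -1]].

P = [[-1, 3, -4], [2, -5, -1], [-2, -3, -1]]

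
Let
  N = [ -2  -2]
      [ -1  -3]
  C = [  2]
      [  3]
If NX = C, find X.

N is on the left of X, so left-multiply by N⁻¹: X = N⁻¹C.
det N = 4, so N⁻¹ = [[-3/4, 1/2], [1/4, -1/2]].
X = N⁻¹C = [[-3/4, 1/2], [1/4, -1/2]] · [[2], [3]] = [[0], [-1]].

X = [[0], [-1]]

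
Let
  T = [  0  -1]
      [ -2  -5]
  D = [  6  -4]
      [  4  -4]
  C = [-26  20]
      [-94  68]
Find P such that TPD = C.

P = [[-1, -3], [3, 2]]

Left-multiply by T⁻¹ and right-multiply by D⁻¹: P = T⁻¹CD⁻¹.
det T = -2, so T⁻¹ = [[5/2, -1/2], [-1, 0]].
det D = -8; the adjugate gives D⁻¹ = [[1/2, -1/2], [1/2, -3/4]].
T⁻¹C = [[-18, 16], [26, -20]].
P = (T⁻¹C)D⁻¹ = [[-1, -3], [3, 2]].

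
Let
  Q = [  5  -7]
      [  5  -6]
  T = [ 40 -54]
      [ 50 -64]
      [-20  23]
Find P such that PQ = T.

Q is on the right of P, so right-multiply by Q⁻¹: P = TQ⁻¹.
det Q = 5; the adjugate gives Q⁻¹ = [[-6/5, 7/5], [-1, 1]].
P = TQ⁻¹ = [[40, -54], [50, -64], [-20, 23]] · [[-6/5, 7/5], [-1, 1]] = [[6, 2], [4, 6], [1, -5]].

P = [[6, 2], [4, 6], [1, -5]]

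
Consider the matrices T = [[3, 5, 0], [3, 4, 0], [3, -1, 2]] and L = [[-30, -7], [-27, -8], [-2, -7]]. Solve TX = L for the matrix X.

X = [[-5, -4], [-3, 1], [5, 3]]

Left-multiplying both sides by T⁻¹ gives X = T⁻¹L.
det T = -6, so T⁻¹ = [[-4/3, 5/3, 0], [1, -1, 0], [5/2, -3, 1/2]].
X = T⁻¹L = [[-4/3, 5/3, 0], [1, -1, 0], [5/2, -3, 1/2]] · [[-30, -7], [-27, -8], [-2, -7]] = [[-5, -4], [-3, 1], [5, 3]].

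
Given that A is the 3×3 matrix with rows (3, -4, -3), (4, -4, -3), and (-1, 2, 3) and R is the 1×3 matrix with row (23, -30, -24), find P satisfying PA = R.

P = [[6, 1, -1]]

Right-multiplying both sides by A⁻¹ gives P = RA⁻¹.
A has determinant 6; A⁻¹ = [[-1, 1, 0], [-3/2, 1, -1/2], [2/3, -1/3, 2/3]].
P = RA⁻¹ = [[23, -30, -24]] · [[-1, 1, 0], [-3/2, 1, -1/2], [2/3, -1/3, 2/3]] = [[6, 1, -1]].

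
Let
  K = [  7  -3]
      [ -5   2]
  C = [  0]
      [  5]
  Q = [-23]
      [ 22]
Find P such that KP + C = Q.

P = [[-5], [-4]]

KP = Q − C = [[-23], [17]].
Since K multiplies P on the left, P = K⁻¹(Q − C).
K has determinant -1; K⁻¹ = [[-2, -3], [-5, -7]].
P = K⁻¹(Q − C) = [[-5], [-4]].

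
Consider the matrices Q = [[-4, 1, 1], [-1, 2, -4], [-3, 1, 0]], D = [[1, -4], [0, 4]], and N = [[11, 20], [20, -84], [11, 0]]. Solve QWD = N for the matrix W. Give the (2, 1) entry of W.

5

Isolating W: multiply by Q⁻¹ from the left and D⁻¹ from the right, so W = Q⁻¹ND⁻¹.
Q has determinant 1; Q⁻¹ = [[4, 1, -6], [12, 3, -17], [5, 1, -7]].
det D = 4; the adjugate gives D⁻¹ = [[1, 1], [0, 1/4]].
Q⁻¹N = [[-2, -4], [5, -12], [-2, 16]].
W = (Q⁻¹N)D⁻¹ = [[-2, -3], [5, 2], [-2, 2]].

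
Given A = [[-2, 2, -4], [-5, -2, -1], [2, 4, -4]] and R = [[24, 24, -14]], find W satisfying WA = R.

Right-multiplying both sides by A⁻¹ gives W = RA⁻¹.
det A = -4, so A⁻¹ = [[-3, 2, 5/2], [11/2, -4, -9/2], [4, -3, -7/2]].
W = RA⁻¹ = [[24, 24, -14]] · [[-3, 2, 5/2], [11/2, -4, -9/2], [4, -3, -7/2]] = [[4, -6, 1]].

W = [[4, -6, 1]]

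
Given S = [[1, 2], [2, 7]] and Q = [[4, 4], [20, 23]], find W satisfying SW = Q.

W = [[-4, -6], [4, 5]]

Since S multiplies W on the left, W = S⁻¹Q.
det S = 3, so S⁻¹ = [[7/3, -2/3], [-2/3, 1/3]].
W = S⁻¹Q = [[7/3, -2/3], [-2/3, 1/3]] · [[4, 4], [20, 23]] = [[-4, -6], [4, 5]].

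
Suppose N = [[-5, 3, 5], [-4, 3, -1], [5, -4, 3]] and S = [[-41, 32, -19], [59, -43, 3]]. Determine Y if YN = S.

N is on the right of Y, so right-multiply by N⁻¹: Y = SN⁻¹.
N has determinant 1; N⁻¹ = [[5, -29, -18], [7, -40, -25], [1, -5, -3]].
Y = SN⁻¹ = [[-41, 32, -19], [59, -43, 3]] · [[5, -29, -18], [7, -40, -25], [1, -5, -3]] = [[0, 4, -5], [-3, -6, 4]].

Y = [[0, 4, -5], [-3, -6, 4]]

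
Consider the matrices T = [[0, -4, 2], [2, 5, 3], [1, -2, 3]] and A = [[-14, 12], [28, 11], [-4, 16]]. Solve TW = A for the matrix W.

T is on the left of W, so left-multiply by T⁻¹: W = T⁻¹A.
det T = -6, so T⁻¹ = [[-7/2, -4/3, 11/3], [1/2, 1/3, -2/3], [3/2, 2/3, -4/3]].
W = T⁻¹A = [[-7/2, -4/3, 11/3], [1/2, 1/3, -2/3], [3/2, 2/3, -4/3]] · [[-14, 12], [28, 11], [-4, 16]] = [[-3, 2], [5, -1], [3, 4]].

W = [[-3, 2], [5, -1], [3, 4]]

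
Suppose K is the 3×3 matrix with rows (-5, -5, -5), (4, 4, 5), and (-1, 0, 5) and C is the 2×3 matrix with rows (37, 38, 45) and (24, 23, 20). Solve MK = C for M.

Right-multiplying both sides by K⁻¹ gives M = CK⁻¹.
det K = 5, so K⁻¹ = [[4, 5, -1], [-5, -6, 1], [4/5, 1, 0]].
M = CK⁻¹ = [[37, 38, 45], [24, 23, 20]] · [[4, 5, -1], [-5, -6, 1], [4/5, 1, 0]] = [[-6, 2, 1], [-3, 2, -1]].

M = [[-6, 2, 1], [-3, 2, -1]]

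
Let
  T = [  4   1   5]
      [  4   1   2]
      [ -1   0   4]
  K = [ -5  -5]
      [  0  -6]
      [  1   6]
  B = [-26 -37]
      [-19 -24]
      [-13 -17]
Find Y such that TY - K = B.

TY = B + K = [[-31, -42], [-19, -30], [-12, -11]].
T is on the left of Y, so left-multiply by T⁻¹: Y = T⁻¹(B + K).
det T = 3; the adjugate gives T⁻¹ = [[4/3, -4/3, -1], [-6, 7, 4], [1/3, -1/3, 0]].
Y = T⁻¹(B + K) = [[-4, -5], [5, -2], [-4, -4]].

Y = [[-4, -5], [5, -2], [-4, -4]]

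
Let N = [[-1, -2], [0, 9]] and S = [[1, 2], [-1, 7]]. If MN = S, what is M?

N is on the right of M, so right-multiply by N⁻¹: M = SN⁻¹.
det N = -9; the adjugate gives N⁻¹ = [[-1, -2/9], [0, 1/9]].
M = SN⁻¹ = [[1, 2], [-1, 7]] · [[-1, -2/9], [0, 1/9]] = [[-1, 0], [1, 1]].

M = [[-1, 0], [1, 1]]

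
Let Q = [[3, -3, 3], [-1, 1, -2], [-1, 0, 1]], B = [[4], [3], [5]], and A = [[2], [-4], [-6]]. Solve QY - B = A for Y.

Y = [[0], [-3], [-1]]

QY = A + B = [[6], [-1], [-1]].
Q is on the left of Y, so left-multiply by Q⁻¹: Y = Q⁻¹(A + B).
det Q = -3, so Q⁻¹ = [[-1/3, -1, -1], [-1, -2, -1], [-1/3, -1, 0]].
Y = Q⁻¹(A + B) = [[0], [-3], [-1]].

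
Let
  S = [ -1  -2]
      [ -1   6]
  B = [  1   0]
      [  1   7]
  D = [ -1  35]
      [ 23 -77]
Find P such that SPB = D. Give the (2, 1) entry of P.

Isolating P: multiply by S⁻¹ from the left and B⁻¹ from the right, so P = S⁻¹DB⁻¹.
S has determinant -8; S⁻¹ = [[-3/4, -1/4], [-1/8, 1/8]].
B has determinant 7; B⁻¹ = [[1, 0], [-1/7, 1/7]].
S⁻¹D = [[-5, -7], [3, -14]].
P = (S⁻¹D)B⁻¹ = [[-4, -1], [5, -2]].

5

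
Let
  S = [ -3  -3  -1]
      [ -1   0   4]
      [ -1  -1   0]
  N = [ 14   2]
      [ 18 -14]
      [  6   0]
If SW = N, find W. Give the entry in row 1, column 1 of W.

Since S multiplies W on the left, W = S⁻¹N.
det S = -1; the adjugate gives S⁻¹ = [[-4, -1, 12], [4, 1, -13], [-1, 0, 3]].
W = S⁻¹N = [[-4, -1, 12], [4, 1, -13], [-1, 0, 3]] · [[14, 2], [18, -14], [6, 0]] = [[-2, 6], [-4, -6], [4, -2]].

-2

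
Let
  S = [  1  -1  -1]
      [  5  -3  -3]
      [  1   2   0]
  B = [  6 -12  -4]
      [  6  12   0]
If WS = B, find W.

S is on the right of W, so right-multiply by S⁻¹: W = BS⁻¹.
det S = -4, so S⁻¹ = [[-3/2, 1/2, 0], [3/4, -1/4, 1/2], [-13/4, 3/4, -1/2]].
W = BS⁻¹ = [[6, -12, -4], [6, 12, 0]] · [[-3/2, 1/2, 0], [3/4, -1/4, 1/2], [-13/4, 3/4, -1/2]] = [[-5, 3, -4], [0, 0, 6]].

W = [[-5, 3, -4], [0, 0, 6]]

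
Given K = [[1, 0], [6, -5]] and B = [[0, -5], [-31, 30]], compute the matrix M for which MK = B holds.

Right-multiplying both sides by K⁻¹ gives M = BK⁻¹.
K has determinant -5; K⁻¹ = [[1, 0], [6/5, -1/5]].
M = BK⁻¹ = [[0, -5], [-31, 30]] · [[1, 0], [6/5, -1/5]] = [[-6, 1], [5, -6]].

M = [[-6, 1], [5, -6]]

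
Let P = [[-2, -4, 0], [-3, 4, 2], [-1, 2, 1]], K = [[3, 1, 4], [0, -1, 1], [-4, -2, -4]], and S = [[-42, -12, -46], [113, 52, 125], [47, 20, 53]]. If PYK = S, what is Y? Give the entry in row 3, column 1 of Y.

0

Isolating Y: multiply by P⁻¹ from the left and K⁻¹ from the right, so Y = P⁻¹SK⁻¹.
det P = -4; the adjugate gives P⁻¹ = [[0, -1, 2], [-1/4, 1/2, -1], [1/2, -2, 5]].
det K = -2; the adjugate gives K⁻¹ = [[-3, 2, -5/2], [2, -2, 3/2], [2, -1, 3/2]].
P⁻¹S = [[-19, -12, -19], [20, 9, 21], [-12, -10, -8]].
Y = (P⁻¹S)K⁻¹ = [[-5, 5, 1], [0, 1, -5], [0, 4, 3]].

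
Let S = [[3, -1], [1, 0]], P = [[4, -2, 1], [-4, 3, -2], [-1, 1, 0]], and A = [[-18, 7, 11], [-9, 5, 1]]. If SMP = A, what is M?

M = [[-3, -2, 5], [2, 5, -3]]

Left-multiply by S⁻¹ and right-multiply by P⁻¹: M = S⁻¹AP⁻¹.
S has determinant 1; S⁻¹ = [[0, 1], [-1, 3]].
det P = 3; the adjugate gives P⁻¹ = [[2/3, 1/3, 1/3], [2/3, 1/3, 4/3], [-1/3, -2/3, 4/3]].
S⁻¹A = [[-9, 5, 1], [-9, 8, -8]].
M = (S⁻¹A)P⁻¹ = [[-3, -2, 5], [2, 5, -3]].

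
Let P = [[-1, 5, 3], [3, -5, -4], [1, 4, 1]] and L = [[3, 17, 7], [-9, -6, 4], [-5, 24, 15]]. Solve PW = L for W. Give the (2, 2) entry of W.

5

P is on the left of W, so left-multiply by P⁻¹: W = P⁻¹L.
det P = 5; the adjugate gives P⁻¹ = [[11/5, 7/5, -1], [-7/5, -4/5, 1], [17/5, 9/5, -2]].
W = P⁻¹L = [[11/5, 7/5, -1], [-7/5, -4/5, 1], [17/5, 9/5, -2]] · [[3, 17, 7], [-9, -6, 4], [-5, 24, 15]] = [[-1, 5, 6], [-2, 5, 2], [4, -1, 1]].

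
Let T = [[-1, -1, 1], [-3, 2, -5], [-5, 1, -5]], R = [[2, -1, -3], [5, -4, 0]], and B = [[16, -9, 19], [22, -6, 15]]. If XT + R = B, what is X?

X = [[2, -2, -2], [0, 1, -4]]

XT = B − R = [[14, -8, 22], [17, -2, 15]].
T is on the right of X, so right-multiply by T⁻¹: X = (B − R)T⁻¹.
T has determinant 2; T⁻¹ = [[-5/2, -2, 3/2], [5, 5, -4], [7/2, 3, -5/2]].
X = (B − R)T⁻¹ = [[2, -2, -2], [0, 1, -4]].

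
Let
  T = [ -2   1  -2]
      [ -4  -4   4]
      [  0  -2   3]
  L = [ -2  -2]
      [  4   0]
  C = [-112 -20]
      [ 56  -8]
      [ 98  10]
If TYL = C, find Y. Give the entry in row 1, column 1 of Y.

-4

Y = T⁻¹CL⁻¹ (apply T⁻¹ on the left and L⁻¹ on the right).
det T = 4, so T⁻¹ = [[-1, 1/4, -1], [3, -3/2, 4], [2, -1, 3]].
L has determinant 8; L⁻¹ = [[0, 1/4], [-1/2, -1/4]].
T⁻¹C = [[28, 8], [-28, -8], [14, -2]].
Y = (T⁻¹C)L⁻¹ = [[-4, 5], [4, -5], [1, 4]].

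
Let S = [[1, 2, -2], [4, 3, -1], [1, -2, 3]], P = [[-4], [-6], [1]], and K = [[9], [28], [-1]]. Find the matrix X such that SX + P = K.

X = [[5], [5], [1]]

SX = K − P = [[13], [34], [-2]].
Since S multiplies X on the left, X = S⁻¹(K − P).
S has determinant 3; S⁻¹ = [[7/3, -2/3, 4/3], [-13/3, 5/3, -7/3], [-11/3, 4/3, -5/3]].
X = S⁻¹(K − P) = [[5], [5], [1]].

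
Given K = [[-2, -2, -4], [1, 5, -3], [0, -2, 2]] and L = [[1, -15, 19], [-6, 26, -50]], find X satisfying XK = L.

K is on the right of X, so right-multiply by K⁻¹: X = LK⁻¹.
K has determinant 4; K⁻¹ = [[1, 3, 13/2], [-1/2, -1, -5/2], [-1/2, -1, -2]].
X = LK⁻¹ = [[1, -15, 19], [-6, 26, -50]] · [[1, 3, 13/2], [-1/2, -1, -5/2], [-1/2, -1, -2]] = [[-1, -1, 6], [6, 6, -4]].

X = [[-1, -1, 6], [6, 6, -4]]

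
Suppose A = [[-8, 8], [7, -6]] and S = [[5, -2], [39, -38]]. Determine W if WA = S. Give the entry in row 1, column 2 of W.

Right-multiplying both sides by A⁻¹ gives W = SA⁻¹.
A has determinant -8; A⁻¹ = [[3/4, 1], [7/8, 1]].
W = SA⁻¹ = [[5, -2], [39, -38]] · [[3/4, 1], [7/8, 1]] = [[2, 3], [-4, 1]].

3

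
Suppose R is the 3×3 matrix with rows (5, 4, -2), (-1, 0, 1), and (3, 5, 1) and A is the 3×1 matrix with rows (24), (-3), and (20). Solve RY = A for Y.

R is on the left of Y, so left-multiply by R⁻¹: Y = R⁻¹A.
R has determinant 1; R⁻¹ = [[-5, -14, 4], [4, 11, -3], [-5, -13, 4]].
Y = R⁻¹A = [[-5, -14, 4], [4, 11, -3], [-5, -13, 4]] · [[24], [-3], [20]] = [[2], [3], [-1]].

Y = [[2], [3], [-1]]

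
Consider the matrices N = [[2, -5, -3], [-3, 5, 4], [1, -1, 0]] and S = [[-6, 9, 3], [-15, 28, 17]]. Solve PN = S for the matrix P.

P = [[-1, 0, -4], [-3, 2, -3]]

N is on the right of P, so right-multiply by N⁻¹: P = SN⁻¹.
N has determinant -6; N⁻¹ = [[-2/3, -1/2, 5/6], [-2/3, -1/2, -1/6], [1/3, 1/2, 5/6]].
P = SN⁻¹ = [[-6, 9, 3], [-15, 28, 17]] · [[-2/3, -1/2, 5/6], [-2/3, -1/2, -1/6], [1/3, 1/2, 5/6]] = [[-1, 0, -4], [-3, 2, -3]].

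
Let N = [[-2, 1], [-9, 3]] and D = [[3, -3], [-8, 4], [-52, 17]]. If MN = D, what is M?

M = [[-6, 1], [4, 0], [-1, 6]]

Right-multiplying both sides by N⁻¹ gives M = DN⁻¹.
N has determinant 3; N⁻¹ = [[1, -1/3], [3, -2/3]].
M = DN⁻¹ = [[3, -3], [-8, 4], [-52, 17]] · [[1, -1/3], [3, -2/3]] = [[-6, 1], [4, 0], [-1, 6]].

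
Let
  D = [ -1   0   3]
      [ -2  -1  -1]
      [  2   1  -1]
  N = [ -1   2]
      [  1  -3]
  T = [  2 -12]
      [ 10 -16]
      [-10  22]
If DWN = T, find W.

W = [[3, 1], [5, -1], [3, 3]]

Isolating W: multiply by D⁻¹ from the left and N⁻¹ from the right, so W = D⁻¹TN⁻¹.
det D = -2, so D⁻¹ = [[-1, -3/2, -3/2], [2, 5/2, 7/2], [0, -1/2, -1/2]].
det N = 1, so N⁻¹ = [[-3, -2], [-1, -1]].
D⁻¹T = [[-2, 3], [-6, 13], [0, -3]].
W = (D⁻¹T)N⁻¹ = [[3, 1], [5, -1], [3, 3]].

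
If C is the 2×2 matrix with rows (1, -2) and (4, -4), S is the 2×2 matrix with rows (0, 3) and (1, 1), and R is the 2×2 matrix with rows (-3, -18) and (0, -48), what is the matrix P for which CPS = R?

P = [[-3, 3], [1, 3]]

Left-multiply by C⁻¹ and right-multiply by S⁻¹: P = C⁻¹RS⁻¹.
C has determinant 4; C⁻¹ = [[-1, 1/2], [-1, 1/4]].
det S = -3, so S⁻¹ = [[-1/3, 1], [1/3, 0]].
C⁻¹R = [[3, -6], [3, 6]].
P = (C⁻¹R)S⁻¹ = [[-3, 3], [1, 3]].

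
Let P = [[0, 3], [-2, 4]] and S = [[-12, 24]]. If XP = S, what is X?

X = [[0, 6]]

Since P sits to the right of X, X = SP⁻¹.
det P = 6; the adjugate gives P⁻¹ = [[2/3, -1/2], [1/3, 0]].
X = SP⁻¹ = [[-12, 24]] · [[2/3, -1/2], [1/3, 0]] = [[0, 6]].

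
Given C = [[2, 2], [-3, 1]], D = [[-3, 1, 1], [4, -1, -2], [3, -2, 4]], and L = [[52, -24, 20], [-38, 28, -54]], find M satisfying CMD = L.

Left-multiply by C⁻¹ and right-multiply by D⁻¹: M = C⁻¹LD⁻¹.
C has determinant 8; C⁻¹ = [[1/8, -1/4], [3/8, 1/4]].
det D = -3; the adjugate gives D⁻¹ = [[8/3, 2, 1/3], [22/3, 5, 2/3], [5/3, 1, 1/3]].
C⁻¹L = [[16, -10, 16], [10, -2, -6]].
M = (C⁻¹L)D⁻¹ = [[-4, -2, 4], [2, 4, 0]].

M = [[-4, -2, 4], [2, 4, 0]]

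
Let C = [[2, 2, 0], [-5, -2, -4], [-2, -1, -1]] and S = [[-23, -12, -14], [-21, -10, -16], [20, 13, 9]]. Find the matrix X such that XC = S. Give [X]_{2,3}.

Right-multiplying both sides by C⁻¹ gives X = SC⁻¹.
det C = 2; the adjugate gives C⁻¹ = [[-1, 1, -4], [3/2, -1, 4], [1/2, -1, 3]].
X = SC⁻¹ = [[-23, -12, -14], [-21, -10, -16], [20, 13, 9]] · [[-1, 1, -4], [3/2, -1, 4], [1/2, -1, 3]] = [[-2, 3, 2], [-2, 5, -4], [4, -2, -1]].

-4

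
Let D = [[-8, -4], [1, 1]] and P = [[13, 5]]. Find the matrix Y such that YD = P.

Y = [[-2, -3]]

D is on the right of Y, so right-multiply by D⁻¹: Y = PD⁻¹.
D has determinant -4; D⁻¹ = [[-1/4, -1], [1/4, 2]].
Y = PD⁻¹ = [[13, 5]] · [[-1/4, -1], [1/4, 2]] = [[-2, -3]].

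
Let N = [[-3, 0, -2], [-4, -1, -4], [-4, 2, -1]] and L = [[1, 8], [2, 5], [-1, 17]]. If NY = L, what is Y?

Left-multiplying both sides by N⁻¹ gives Y = N⁻¹L.
N has determinant -3; N⁻¹ = [[-3, 4/3, 2/3], [-4, 5/3, 4/3], [4, -2, -1]].
Y = N⁻¹L = [[-3, 4/3, 2/3], [-4, 5/3, 4/3], [4, -2, -1]] · [[1, 8], [2, 5], [-1, 17]] = [[-1, -6], [-2, -1], [1, 5]].

Y = [[-1, -6], [-2, -1], [1, 5]]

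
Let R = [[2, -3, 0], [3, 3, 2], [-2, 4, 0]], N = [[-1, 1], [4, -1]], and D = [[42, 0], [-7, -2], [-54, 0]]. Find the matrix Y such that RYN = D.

Y = [[1, 1], [-4, -4], [2, 3]]

Left-multiply by R⁻¹ and right-multiply by N⁻¹: Y = R⁻¹DN⁻¹.
det R = -4, so R⁻¹ = [[2, 0, 3/2], [1, 0, 1], [-9/2, 1/2, -15/4]].
det N = -3; the adjugate gives N⁻¹ = [[1/3, 1/3], [4/3, 1/3]].
R⁻¹D = [[3, 0], [-12, 0], [10, -1]].
Y = (R⁻¹D)N⁻¹ = [[1, 1], [-4, -4], [2, 3]].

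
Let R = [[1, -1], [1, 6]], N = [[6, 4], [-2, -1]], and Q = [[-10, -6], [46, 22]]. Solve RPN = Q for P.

P = [[-1, -2], [0, -4]]

Isolating P: multiply by R⁻¹ from the left and N⁻¹ from the right, so P = R⁻¹QN⁻¹.
R has determinant 7; R⁻¹ = [[6/7, 1/7], [-1/7, 1/7]].
det N = 2, so N⁻¹ = [[-1/2, -2], [1, 3]].
R⁻¹Q = [[-2, -2], [8, 4]].
P = (R⁻¹Q)N⁻¹ = [[-1, -2], [0, -4]].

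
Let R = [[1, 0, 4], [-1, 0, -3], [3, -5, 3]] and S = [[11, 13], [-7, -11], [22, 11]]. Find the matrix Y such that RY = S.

Y = [[-5, 5], [-5, 2], [4, 2]]

Left-multiplying both sides by R⁻¹ gives Y = R⁻¹S.
det R = 5, so R⁻¹ = [[-3, -4, 0], [-6/5, -9/5, -1/5], [1, 1, 0]].
Y = R⁻¹S = [[-3, -4, 0], [-6/5, -9/5, -1/5], [1, 1, 0]] · [[11, 13], [-7, -11], [22, 11]] = [[-5, 5], [-5, 2], [4, 2]].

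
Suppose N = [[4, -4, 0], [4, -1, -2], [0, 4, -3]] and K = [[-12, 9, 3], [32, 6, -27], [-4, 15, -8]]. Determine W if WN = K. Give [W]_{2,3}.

5

Right-multiplying both sides by N⁻¹ gives W = KN⁻¹.
det N = -4, so N⁻¹ = [[-11/4, 3, -2], [-3, 3, -2], [-4, 4, -3]].
W = KN⁻¹ = [[-12, 9, 3], [32, 6, -27], [-4, 15, -8]] · [[-11/4, 3, -2], [-3, 3, -2], [-4, 4, -3]] = [[-6, 3, -3], [2, 6, 5], [-2, 1, 2]].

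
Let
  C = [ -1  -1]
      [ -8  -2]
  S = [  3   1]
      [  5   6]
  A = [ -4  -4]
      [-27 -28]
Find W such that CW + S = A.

W = [[3, 4], [4, 1]]

CW = A − S = [[-7, -5], [-32, -34]].
Left-multiplying both sides by C⁻¹ gives W = C⁻¹(A − S).
C has determinant -6; C⁻¹ = [[1/3, -1/6], [-4/3, 1/6]].
W = C⁻¹(A − S) = [[3, 4], [4, 1]].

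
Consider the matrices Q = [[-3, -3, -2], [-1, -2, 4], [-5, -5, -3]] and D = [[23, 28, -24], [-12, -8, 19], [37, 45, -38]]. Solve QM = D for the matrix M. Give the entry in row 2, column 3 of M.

Left-multiplying both sides by Q⁻¹ gives M = Q⁻¹D.
det Q = 1, so Q⁻¹ = [[26, 1, -16], [-23, -1, 14], [-5, 0, 3]].
M = Q⁻¹D = [[26, 1, -16], [-23, -1, 14], [-5, 0, 3]] · [[23, 28, -24], [-12, -8, 19], [37, 45, -38]] = [[-6, 0, 3], [1, -6, 1], [-4, -5, 6]].

1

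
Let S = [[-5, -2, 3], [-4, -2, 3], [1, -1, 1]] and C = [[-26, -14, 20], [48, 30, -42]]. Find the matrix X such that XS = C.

S is on the right of X, so right-multiply by S⁻¹: X = CS⁻¹.
det S = -1; the adjugate gives S⁻¹ = [[-1, 1, 0], [-7, 8, -3], [-6, 7, -2]].
X = CS⁻¹ = [[-26, -14, 20], [48, 30, -42]] · [[-1, 1, 0], [-7, 8, -3], [-6, 7, -2]] = [[4, 2, 2], [-6, -6, -6]].

X = [[4, 2, 2], [-6, -6, -6]]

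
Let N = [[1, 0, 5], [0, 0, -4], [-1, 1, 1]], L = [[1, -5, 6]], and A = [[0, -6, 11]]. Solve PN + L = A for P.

P = [[-2, -4, -1]]

PN = A − L = [[-1, -1, 5]].
N is on the right of P, so right-multiply by N⁻¹: P = (A − L)N⁻¹.
N has determinant 4; N⁻¹ = [[1, 5/4, 0], [1, 3/2, 1], [0, -1/4, 0]].
P = (A − L)N⁻¹ = [[-2, -4, -1]].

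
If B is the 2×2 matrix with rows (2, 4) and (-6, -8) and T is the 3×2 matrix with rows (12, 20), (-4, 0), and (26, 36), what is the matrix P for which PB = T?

Right-multiplying both sides by B⁻¹ gives P = TB⁻¹.
B has determinant 8; B⁻¹ = [[-1, -1/2], [3/4, 1/4]].
P = TB⁻¹ = [[12, 20], [-4, 0], [26, 36]] · [[-1, -1/2], [3/4, 1/4]] = [[3, -1], [4, 2], [1, -4]].

P = [[3, -1], [4, 2], [1, -4]]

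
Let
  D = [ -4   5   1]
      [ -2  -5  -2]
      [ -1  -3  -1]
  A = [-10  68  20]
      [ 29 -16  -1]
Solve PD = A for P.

P = [[6, -4, -6], [-6, -1, -3]]

Right-multiplying both sides by D⁻¹ gives P = AD⁻¹.
det D = 5, so D⁻¹ = [[-1/5, 2/5, -1], [0, 1, -2], [1/5, -17/5, 6]].
P = AD⁻¹ = [[-10, 68, 20], [29, -16, -1]] · [[-1/5, 2/5, -1], [0, 1, -2], [1/5, -17/5, 6]] = [[6, -4, -6], [-6, -1, -3]].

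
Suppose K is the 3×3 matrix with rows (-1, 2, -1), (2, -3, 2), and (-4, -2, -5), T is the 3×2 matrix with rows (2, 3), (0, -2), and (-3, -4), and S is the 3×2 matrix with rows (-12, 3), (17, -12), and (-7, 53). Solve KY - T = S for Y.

KY = S + T = [[-10, 6], [17, -14], [-10, 49]].
Since K multiplies Y on the left, Y = K⁻¹(S + T).
K has determinant 1; K⁻¹ = [[19, 12, 1], [2, 1, 0], [-16, -10, -1]].
Y = K⁻¹(S + T) = [[4, -5], [-3, -2], [0, -5]].

Y = [[4, -5], [-3, -2], [0, -5]]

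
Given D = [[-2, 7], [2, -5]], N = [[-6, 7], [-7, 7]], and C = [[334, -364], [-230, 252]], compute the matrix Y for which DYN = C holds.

Isolating Y: multiply by D⁻¹ from the left and N⁻¹ from the right, so Y = D⁻¹CN⁻¹.
det D = -4, so D⁻¹ = [[5/4, 7/4], [1/2, 1/2]].
det N = 7; the adjugate gives N⁻¹ = [[1, -1], [1, -6/7]].
D⁻¹C = [[15, -14], [52, -56]].
Y = (D⁻¹C)N⁻¹ = [[1, -3], [-4, -4]].

Y = [[1, -3], [-4, -4]]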